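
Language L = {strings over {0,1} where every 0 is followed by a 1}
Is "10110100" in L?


'00' present: True; ends with '0': True

No, "10110100" is not in L


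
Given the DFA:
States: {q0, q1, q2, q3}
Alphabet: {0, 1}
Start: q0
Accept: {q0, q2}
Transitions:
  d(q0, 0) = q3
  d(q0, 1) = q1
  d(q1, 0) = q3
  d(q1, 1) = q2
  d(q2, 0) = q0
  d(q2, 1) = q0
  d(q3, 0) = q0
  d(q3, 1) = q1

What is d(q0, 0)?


Looking up transition d(q0, 0)

q3


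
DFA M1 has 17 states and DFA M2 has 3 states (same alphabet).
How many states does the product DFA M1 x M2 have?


Product construction pairs every M1 state with every M2 state.
17 * 3 = 51

51


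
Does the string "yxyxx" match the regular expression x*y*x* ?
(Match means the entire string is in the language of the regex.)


|string| = 5; first = 'y'; last = 'x'

No, "yxyxx" does not match x*y*x*


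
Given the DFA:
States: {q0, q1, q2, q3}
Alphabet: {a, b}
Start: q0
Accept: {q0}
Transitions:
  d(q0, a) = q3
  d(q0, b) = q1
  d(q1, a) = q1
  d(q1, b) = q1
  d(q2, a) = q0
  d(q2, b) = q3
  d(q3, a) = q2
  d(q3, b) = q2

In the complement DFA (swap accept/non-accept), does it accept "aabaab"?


Trace: q0 -> q3 -> q2 -> q3 -> q2 -> q0 -> q1
Final: q1
Original accept: {q0}
Complement: q1 is not in original accept

Yes, complement accepts (original rejects)


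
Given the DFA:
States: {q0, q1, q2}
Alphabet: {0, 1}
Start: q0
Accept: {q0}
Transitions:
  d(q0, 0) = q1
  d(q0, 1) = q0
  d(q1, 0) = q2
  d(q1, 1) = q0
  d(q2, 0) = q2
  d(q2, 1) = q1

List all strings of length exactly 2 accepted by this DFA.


All strings of length 2: 4 total
Accepted: 2

"01", "11"


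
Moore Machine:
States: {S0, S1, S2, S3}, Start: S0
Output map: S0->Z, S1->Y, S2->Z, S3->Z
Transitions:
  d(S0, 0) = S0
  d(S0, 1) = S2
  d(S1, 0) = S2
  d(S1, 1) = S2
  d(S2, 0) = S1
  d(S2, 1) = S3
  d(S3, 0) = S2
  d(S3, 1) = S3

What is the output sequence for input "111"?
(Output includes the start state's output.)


Start: S0 (output Z)
  --1--> S2 (output Z)
  --1--> S3 (output Z)
  --1--> S3 (output Z)

"ZZZZ"


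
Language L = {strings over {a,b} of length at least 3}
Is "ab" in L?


length = 2

No, "ab" is not in L


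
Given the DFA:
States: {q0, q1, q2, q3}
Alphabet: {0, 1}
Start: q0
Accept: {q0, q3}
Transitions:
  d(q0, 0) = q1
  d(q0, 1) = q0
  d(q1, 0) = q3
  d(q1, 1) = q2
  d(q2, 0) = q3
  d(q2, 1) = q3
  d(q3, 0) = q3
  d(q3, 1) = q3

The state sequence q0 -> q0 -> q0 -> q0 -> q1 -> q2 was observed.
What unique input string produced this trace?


Trace back each transition to find the symbol:
  q0 --[1]--> q0
  q0 --[1]--> q0
  q0 --[1]--> q0
  q0 --[0]--> q1
  q1 --[1]--> q2

"11101"


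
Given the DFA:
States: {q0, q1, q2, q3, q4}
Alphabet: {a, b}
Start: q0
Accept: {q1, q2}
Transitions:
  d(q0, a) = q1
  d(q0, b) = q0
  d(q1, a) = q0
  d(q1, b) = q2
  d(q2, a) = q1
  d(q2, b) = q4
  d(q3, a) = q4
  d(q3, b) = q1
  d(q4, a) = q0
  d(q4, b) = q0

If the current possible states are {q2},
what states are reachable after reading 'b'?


Apply transition on 'b' from each current state:
  d(q2, b) = q4

{q4}


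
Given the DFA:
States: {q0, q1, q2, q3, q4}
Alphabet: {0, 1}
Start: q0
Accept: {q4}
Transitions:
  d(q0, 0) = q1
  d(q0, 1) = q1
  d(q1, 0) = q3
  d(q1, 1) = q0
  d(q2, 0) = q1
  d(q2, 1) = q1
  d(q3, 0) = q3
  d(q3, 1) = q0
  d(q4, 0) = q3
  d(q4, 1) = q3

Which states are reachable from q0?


BFS from q0:
  layer 0: {q0}
  layer 1: {q1}
  layer 2: {q3}

{q0, q1, q3}


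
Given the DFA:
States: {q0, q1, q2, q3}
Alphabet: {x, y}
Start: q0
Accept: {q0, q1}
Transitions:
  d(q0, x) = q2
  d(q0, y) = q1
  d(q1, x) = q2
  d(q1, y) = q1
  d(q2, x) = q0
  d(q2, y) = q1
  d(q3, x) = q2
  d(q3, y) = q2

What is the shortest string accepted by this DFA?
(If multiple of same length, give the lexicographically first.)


BFS by string length (lex-first path to each state shown):
  len 0: q0<-""
Found accept state at length 0.

"" (empty string)


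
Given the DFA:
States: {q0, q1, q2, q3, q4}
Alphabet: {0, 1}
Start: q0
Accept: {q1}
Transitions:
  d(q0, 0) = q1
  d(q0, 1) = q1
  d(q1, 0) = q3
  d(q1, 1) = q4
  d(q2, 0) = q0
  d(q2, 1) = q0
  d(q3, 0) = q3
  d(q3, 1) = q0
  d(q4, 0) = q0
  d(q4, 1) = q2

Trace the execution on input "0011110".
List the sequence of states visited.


Input: 0011110
d(q0, 0) = q1
d(q1, 0) = q3
d(q3, 1) = q0
d(q0, 1) = q1
d(q1, 1) = q4
d(q4, 1) = q2
d(q2, 0) = q0


q0 -> q1 -> q3 -> q0 -> q1 -> q4 -> q2 -> q0


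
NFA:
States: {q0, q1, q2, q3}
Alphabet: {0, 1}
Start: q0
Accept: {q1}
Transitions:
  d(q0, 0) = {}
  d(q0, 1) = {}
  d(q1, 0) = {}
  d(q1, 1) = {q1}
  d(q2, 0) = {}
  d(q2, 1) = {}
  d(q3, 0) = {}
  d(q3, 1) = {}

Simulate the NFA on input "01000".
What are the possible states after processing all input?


Start: {q0}
  --0--> {}
  --1--> {}
  --0--> {}
  --0--> {}
  --0--> {}

{} (empty set, no valid transitions)


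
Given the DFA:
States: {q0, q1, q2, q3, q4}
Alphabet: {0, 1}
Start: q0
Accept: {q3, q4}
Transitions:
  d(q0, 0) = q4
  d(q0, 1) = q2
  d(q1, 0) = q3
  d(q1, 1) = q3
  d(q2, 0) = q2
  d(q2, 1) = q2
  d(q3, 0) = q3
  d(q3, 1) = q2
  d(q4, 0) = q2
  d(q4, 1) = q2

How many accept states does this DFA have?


Accept states listed: {q3, q4}
Counting: q3(1) q4(2)

2


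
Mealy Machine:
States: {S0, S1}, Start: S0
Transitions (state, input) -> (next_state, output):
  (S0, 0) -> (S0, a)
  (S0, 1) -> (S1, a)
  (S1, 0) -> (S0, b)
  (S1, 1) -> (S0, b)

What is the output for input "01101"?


Step-by-step:
  (S0, 0) -> (S0, a)
  (S0, 1) -> (S1, a)
  (S1, 1) -> (S0, b)
  (S0, 0) -> (S0, a)
  (S0, 1) -> (S1, a)

"aabaa"


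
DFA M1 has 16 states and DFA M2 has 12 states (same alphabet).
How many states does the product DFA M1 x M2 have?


Product construction pairs every M1 state with every M2 state.
16 * 12 = 192

192


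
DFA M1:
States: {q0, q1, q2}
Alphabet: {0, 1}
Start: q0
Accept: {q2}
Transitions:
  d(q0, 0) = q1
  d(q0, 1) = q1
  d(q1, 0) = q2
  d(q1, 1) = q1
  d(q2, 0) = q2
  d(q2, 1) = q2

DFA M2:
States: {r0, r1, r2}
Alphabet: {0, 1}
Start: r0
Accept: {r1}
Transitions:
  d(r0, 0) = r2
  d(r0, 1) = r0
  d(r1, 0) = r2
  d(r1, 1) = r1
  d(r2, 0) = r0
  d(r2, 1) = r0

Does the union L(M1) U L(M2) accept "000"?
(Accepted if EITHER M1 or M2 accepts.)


M1: final=q2 accepted=True
M2: final=r2 accepted=False

Yes, union accepts


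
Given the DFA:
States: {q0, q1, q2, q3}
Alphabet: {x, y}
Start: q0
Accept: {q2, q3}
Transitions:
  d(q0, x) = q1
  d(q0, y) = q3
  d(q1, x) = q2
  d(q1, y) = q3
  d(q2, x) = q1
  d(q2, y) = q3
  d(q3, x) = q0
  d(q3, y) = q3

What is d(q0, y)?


Looking up transition d(q0, y)

q3


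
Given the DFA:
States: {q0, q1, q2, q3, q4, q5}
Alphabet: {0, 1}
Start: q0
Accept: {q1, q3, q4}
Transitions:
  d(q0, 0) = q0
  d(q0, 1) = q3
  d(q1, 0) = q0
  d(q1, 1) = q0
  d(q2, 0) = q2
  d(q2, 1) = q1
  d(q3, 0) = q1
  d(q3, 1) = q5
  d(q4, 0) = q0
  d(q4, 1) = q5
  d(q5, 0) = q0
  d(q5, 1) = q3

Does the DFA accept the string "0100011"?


Trace: q0 -> q0 -> q3 -> q1 -> q0 -> q0 -> q3 -> q5
Final state: q5
Accept states: {q1, q3, q4}

No, rejected (final state q5 is not an accept state)


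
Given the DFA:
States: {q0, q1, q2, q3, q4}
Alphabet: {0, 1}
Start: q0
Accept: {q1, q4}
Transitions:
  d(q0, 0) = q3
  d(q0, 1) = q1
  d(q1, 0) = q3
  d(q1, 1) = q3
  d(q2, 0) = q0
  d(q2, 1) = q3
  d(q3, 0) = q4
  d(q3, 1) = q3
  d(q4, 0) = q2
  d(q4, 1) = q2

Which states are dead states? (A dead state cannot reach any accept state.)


Forward reachability from each state:
  q0 -> reaches accept state q1 (live)
  q1 -> reaches accept state q1 (live)
  q2 -> reaches accept state q1 (live)
  q3 -> reaches accept state q1 (live)
  q4 -> reaches accept state q1 (live)

None (all states can reach an accept state)


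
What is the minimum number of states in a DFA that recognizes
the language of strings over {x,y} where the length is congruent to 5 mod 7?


States track (length) mod 7.
Need 7 states: one per remainder 0..6; accept = remainder 5.

7


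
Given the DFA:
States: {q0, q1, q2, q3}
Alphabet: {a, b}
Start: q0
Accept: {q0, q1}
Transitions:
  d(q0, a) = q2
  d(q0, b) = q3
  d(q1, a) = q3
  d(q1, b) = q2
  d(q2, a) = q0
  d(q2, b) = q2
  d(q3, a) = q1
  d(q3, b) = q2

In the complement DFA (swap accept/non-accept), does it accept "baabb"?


Trace: q0 -> q3 -> q1 -> q3 -> q2 -> q2
Final: q2
Original accept: {q0, q1}
Complement: q2 is not in original accept

Yes, complement accepts (original rejects)


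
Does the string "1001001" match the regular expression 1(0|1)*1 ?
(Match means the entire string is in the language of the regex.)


|string| = 7; first = '1'; last = '1'

Yes, "1001001" matches 1(0|1)*1


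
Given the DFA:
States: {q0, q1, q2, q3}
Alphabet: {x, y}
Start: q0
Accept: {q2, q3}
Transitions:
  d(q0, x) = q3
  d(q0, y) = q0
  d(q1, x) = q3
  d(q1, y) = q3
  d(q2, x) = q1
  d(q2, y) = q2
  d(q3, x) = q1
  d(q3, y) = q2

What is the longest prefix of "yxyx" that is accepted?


Run the DFA, marking each prefix where the state is accepting:
  "" -> q0 [reject]
  "y" -> q0 [reject]
  "yx" -> q3 [accept]
  "yxy" -> q2 [accept]
  "yxyx" -> q1 [reject]

"yxy"


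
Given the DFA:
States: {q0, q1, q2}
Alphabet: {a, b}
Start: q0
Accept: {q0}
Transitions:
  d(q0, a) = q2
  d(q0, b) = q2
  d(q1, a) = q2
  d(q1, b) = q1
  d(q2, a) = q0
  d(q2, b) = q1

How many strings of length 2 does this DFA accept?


Enumerating all length-2 strings:
  "aa" -> q0 [accept]
  "ab" -> q1 [reject]
  "ba" -> q0 [accept]
  "bb" -> q1 [reject]

2 out of 4


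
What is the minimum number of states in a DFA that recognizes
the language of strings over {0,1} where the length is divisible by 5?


States track (length) mod 5.
Need 5 states: one per remainder 0..4; accept = remainder 0.

5


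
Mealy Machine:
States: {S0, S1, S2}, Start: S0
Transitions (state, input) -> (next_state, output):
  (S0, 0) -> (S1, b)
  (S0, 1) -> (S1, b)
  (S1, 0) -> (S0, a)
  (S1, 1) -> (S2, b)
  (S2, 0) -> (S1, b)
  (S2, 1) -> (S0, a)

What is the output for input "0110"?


Step-by-step:
  (S0, 0) -> (S1, b)
  (S1, 1) -> (S2, b)
  (S2, 1) -> (S0, a)
  (S0, 0) -> (S1, b)

"bbab"


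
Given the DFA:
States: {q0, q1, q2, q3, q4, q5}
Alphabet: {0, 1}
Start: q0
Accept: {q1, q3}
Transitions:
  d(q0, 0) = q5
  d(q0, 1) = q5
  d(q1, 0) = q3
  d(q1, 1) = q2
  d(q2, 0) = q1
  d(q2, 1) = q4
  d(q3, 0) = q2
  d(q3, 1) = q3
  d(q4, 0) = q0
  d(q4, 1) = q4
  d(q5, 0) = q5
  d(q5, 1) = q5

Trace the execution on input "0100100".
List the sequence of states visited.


Input: 0100100
d(q0, 0) = q5
d(q5, 1) = q5
d(q5, 0) = q5
d(q5, 0) = q5
d(q5, 1) = q5
d(q5, 0) = q5
d(q5, 0) = q5


q0 -> q5 -> q5 -> q5 -> q5 -> q5 -> q5 -> q5


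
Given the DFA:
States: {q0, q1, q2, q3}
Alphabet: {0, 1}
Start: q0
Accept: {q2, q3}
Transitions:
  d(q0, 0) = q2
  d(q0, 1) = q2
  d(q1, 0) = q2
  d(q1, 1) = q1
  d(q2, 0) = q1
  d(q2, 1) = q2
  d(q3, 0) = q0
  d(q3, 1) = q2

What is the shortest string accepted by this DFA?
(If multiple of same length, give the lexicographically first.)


BFS by string length (lex-first path to each state shown):
  len 0: q0<-""
  len 1: q2<-"0"
Found accept state at length 1.

"0"


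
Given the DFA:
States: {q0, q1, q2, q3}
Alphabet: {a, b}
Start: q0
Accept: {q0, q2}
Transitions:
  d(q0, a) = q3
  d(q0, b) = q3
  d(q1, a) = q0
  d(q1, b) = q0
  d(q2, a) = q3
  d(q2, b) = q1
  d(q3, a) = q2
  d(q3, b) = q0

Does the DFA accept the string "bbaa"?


Trace: q0 -> q3 -> q0 -> q3 -> q2
Final state: q2
Accept states: {q0, q2}

Yes, accepted (final state q2 is an accept state)


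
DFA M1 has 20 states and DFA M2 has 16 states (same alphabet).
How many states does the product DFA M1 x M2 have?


Product construction pairs every M1 state with every M2 state.
20 * 16 = 320

320


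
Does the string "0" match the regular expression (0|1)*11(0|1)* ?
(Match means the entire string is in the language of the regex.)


|string| = 1; first = '0'; last = '0'

No, "0" does not match (0|1)*11(0|1)*


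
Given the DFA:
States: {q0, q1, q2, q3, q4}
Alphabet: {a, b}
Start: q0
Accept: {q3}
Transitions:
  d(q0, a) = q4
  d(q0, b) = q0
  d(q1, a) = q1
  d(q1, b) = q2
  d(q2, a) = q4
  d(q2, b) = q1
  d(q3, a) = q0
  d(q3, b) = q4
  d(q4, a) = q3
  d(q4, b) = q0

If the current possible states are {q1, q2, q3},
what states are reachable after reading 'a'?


Apply transition on 'a' from each current state:
  d(q1, a) = q1
  d(q2, a) = q4
  d(q3, a) = q0

{q0, q1, q4}


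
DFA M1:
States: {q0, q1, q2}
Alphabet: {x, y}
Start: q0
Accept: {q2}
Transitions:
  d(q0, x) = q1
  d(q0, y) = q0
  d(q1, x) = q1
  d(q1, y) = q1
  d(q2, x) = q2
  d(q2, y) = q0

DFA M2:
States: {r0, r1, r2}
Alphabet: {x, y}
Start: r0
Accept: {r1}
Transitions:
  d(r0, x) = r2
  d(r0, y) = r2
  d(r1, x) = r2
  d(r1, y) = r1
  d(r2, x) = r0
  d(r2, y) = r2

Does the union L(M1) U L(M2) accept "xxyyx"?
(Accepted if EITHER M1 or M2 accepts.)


M1: final=q1 accepted=False
M2: final=r0 accepted=False

No, union rejects (neither accepts)


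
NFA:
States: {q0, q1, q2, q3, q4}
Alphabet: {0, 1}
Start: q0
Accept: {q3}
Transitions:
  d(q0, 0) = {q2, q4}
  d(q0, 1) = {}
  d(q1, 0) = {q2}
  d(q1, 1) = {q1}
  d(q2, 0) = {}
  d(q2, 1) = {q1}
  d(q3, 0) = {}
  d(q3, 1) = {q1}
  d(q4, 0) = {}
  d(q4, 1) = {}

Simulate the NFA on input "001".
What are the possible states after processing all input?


Start: {q0}
  --0--> {q2, q4}
  --0--> {}
  --1--> {}

{} (empty set, no valid transitions)


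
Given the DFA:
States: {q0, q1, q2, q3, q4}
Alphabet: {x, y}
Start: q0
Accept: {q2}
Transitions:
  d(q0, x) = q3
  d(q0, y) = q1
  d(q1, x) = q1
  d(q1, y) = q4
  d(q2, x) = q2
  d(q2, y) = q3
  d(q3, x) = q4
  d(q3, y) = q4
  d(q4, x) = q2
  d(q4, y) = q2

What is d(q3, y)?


Looking up transition d(q3, y)

q4


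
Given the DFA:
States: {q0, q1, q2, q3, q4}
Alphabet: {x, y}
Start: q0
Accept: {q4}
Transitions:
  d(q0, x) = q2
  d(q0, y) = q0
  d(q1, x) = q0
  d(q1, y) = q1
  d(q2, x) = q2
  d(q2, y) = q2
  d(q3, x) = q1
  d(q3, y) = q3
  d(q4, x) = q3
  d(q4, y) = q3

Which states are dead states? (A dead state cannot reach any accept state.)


Forward reachability from each state:
  q0 -> reaches {q0, q2}, no accept state (dead)
  q1 -> reaches {q0, q1, q2}, no accept state (dead)
  q2 -> reaches {q2}, no accept state (dead)
  q3 -> reaches {q0, q1, q2, q3}, no accept state (dead)
  q4 -> reaches accept state q4 (live)

{q0, q1, q2, q3}


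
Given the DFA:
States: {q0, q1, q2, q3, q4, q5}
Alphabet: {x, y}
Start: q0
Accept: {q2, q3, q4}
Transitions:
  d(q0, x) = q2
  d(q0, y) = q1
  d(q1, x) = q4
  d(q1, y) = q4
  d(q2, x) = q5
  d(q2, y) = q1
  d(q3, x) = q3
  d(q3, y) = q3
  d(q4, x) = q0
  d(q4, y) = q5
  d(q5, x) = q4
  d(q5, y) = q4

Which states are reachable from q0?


BFS from q0:
  layer 0: {q0}
  layer 1: {q1, q2}
  layer 2: {q4, q5}

{q0, q1, q2, q4, q5}


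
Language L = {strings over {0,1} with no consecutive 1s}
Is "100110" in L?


'11' occurs at index 3

No, "100110" is not in L


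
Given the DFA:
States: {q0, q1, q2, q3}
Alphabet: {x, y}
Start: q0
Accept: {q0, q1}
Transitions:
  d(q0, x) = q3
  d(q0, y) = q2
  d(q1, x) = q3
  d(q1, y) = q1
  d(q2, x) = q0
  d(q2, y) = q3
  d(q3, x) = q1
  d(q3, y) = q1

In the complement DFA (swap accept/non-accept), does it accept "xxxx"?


Trace: q0 -> q3 -> q1 -> q3 -> q1
Final: q1
Original accept: {q0, q1}
Complement: q1 is in original accept

No, complement rejects (original accepts)


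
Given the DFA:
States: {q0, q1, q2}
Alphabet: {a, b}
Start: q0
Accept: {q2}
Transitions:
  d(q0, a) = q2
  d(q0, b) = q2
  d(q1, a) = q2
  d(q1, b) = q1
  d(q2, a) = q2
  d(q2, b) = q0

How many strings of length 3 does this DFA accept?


Enumerating all length-3 strings:
  "aaa" -> q2 [accept]
  "aab" -> q0 [reject]
  "aba" -> q2 [accept]
  "abb" -> q2 [accept]
  "baa" -> q2 [accept]
  "bab" -> q0 [reject]
  "bba" -> q2 [accept]
  "bbb" -> q2 [accept]

6 out of 8


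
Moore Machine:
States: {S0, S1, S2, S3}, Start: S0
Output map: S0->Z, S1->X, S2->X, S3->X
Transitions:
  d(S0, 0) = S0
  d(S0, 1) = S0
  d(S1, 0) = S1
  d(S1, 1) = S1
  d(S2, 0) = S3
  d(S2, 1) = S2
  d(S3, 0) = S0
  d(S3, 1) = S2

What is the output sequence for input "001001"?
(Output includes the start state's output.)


Start: S0 (output Z)
  --0--> S0 (output Z)
  --0--> S0 (output Z)
  --1--> S0 (output Z)
  --0--> S0 (output Z)
  --0--> S0 (output Z)
  --1--> S0 (output Z)

"ZZZZZZZ"


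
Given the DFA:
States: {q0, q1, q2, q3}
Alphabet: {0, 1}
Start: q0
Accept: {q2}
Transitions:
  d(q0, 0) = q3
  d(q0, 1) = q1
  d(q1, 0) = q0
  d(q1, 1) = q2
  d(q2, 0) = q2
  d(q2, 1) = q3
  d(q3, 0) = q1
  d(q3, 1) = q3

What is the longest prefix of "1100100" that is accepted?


Run the DFA, marking each prefix where the state is accepting:
  "" -> q0 [reject]
  "1" -> q1 [reject]
  "11" -> q2 [accept]
  "110" -> q2 [accept]
  "1100" -> q2 [accept]
  "11001" -> q3 [reject]
  "110010" -> q1 [reject]
  "1100100" -> q0 [reject]

"1100"


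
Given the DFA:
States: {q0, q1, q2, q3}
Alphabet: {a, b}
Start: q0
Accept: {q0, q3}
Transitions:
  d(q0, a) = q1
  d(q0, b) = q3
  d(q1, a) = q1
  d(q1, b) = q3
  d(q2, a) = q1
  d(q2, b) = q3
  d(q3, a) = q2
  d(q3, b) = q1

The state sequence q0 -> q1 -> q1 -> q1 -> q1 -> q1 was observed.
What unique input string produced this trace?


Trace back each transition to find the symbol:
  q0 --[a]--> q1
  q1 --[a]--> q1
  q1 --[a]--> q1
  q1 --[a]--> q1
  q1 --[a]--> q1

"aaaaa"


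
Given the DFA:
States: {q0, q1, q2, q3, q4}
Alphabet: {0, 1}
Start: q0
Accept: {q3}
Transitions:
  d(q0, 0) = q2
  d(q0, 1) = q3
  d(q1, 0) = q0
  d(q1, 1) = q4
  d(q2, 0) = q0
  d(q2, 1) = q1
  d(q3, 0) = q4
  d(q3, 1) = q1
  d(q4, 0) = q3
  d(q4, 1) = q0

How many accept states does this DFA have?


Accept states listed: {q3}
Counting: q3(1)

1


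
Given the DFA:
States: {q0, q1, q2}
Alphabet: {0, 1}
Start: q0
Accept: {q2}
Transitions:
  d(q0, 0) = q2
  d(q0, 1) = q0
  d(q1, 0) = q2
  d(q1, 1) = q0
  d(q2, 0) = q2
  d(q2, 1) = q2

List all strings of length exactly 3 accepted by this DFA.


All strings of length 3: 8 total
Accepted: 7

"000", "001", "010", "011", "100", "101", "110"


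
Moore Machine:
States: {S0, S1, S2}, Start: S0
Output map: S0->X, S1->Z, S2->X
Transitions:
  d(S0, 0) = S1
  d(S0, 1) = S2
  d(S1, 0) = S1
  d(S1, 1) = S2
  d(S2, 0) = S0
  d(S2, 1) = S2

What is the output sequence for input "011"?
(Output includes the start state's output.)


Start: S0 (output X)
  --0--> S1 (output Z)
  --1--> S2 (output X)
  --1--> S2 (output X)

"XZXX"


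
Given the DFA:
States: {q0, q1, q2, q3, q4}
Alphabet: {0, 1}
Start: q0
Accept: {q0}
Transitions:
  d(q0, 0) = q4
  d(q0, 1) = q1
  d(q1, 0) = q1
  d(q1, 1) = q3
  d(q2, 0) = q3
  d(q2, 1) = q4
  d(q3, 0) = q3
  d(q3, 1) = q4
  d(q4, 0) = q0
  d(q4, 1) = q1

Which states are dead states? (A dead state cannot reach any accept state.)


Forward reachability from each state:
  q0 -> reaches accept state q0 (live)
  q1 -> reaches accept state q0 (live)
  q2 -> reaches accept state q0 (live)
  q3 -> reaches accept state q0 (live)
  q4 -> reaches accept state q0 (live)

None (all states can reach an accept state)


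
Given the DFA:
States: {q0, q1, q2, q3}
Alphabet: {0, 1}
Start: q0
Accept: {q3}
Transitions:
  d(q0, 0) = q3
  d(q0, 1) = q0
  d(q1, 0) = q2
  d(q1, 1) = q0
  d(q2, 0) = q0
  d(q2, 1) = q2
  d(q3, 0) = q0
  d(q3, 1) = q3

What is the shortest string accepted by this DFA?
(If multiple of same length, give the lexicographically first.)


BFS by string length (lex-first path to each state shown):
  len 0: q0<-""
  len 1: q0<-"1", q3<-"0"
Found accept state at length 1.

"0"


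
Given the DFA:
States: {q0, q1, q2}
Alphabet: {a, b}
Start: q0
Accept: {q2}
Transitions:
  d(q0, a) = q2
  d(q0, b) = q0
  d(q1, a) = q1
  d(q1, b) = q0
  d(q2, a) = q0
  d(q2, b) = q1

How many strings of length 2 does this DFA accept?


Enumerating all length-2 strings:
  "aa" -> q0 [reject]
  "ab" -> q1 [reject]
  "ba" -> q2 [accept]
  "bb" -> q0 [reject]

1 out of 4


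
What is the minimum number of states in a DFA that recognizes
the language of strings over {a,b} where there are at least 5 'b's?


States: count = 0, 1, ..., 4, and a final '>= 5' state.
Total: 5 + 1 = 6. Accept = '>= 5' state.

6


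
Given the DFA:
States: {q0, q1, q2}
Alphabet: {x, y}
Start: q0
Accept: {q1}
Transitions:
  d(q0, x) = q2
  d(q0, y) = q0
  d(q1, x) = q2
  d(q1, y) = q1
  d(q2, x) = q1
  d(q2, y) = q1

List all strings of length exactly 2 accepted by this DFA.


All strings of length 2: 4 total
Accepted: 2

"xx", "xy"


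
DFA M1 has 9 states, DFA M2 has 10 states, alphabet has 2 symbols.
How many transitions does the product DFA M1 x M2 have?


Product DFA has 9 * 10 = 90 states.
Each has 2 transitions: 90 * 2 = 180

180


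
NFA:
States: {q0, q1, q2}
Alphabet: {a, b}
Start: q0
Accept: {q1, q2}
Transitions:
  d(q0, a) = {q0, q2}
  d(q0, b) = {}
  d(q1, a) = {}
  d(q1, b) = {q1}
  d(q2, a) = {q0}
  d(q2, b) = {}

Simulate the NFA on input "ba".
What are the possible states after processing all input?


Start: {q0}
  --b--> {}
  --a--> {}

{} (empty set, no valid transitions)


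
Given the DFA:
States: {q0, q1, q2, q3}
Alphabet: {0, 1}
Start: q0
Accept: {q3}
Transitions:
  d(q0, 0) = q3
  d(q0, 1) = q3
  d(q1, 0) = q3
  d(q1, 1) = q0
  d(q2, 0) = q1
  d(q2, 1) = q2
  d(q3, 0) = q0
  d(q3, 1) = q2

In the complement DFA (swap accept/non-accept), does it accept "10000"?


Trace: q0 -> q3 -> q0 -> q3 -> q0 -> q3
Final: q3
Original accept: {q3}
Complement: q3 is in original accept

No, complement rejects (original accepts)


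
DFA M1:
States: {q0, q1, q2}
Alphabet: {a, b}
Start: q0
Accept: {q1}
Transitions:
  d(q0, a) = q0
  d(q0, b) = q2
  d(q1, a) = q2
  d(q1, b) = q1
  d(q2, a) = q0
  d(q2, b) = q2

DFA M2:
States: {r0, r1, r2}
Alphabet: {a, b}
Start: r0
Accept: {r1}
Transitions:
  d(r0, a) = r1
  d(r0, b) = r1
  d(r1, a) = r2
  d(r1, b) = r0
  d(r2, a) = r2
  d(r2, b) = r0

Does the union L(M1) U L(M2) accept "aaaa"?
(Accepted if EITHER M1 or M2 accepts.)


M1: final=q0 accepted=False
M2: final=r2 accepted=False

No, union rejects (neither accepts)


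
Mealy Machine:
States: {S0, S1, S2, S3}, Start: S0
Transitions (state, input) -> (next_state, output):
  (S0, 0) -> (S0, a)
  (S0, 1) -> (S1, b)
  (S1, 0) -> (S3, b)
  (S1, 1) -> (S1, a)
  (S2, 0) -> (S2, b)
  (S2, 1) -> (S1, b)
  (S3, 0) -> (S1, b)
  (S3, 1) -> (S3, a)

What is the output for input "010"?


Step-by-step:
  (S0, 0) -> (S0, a)
  (S0, 1) -> (S1, b)
  (S1, 0) -> (S3, b)

"abb"


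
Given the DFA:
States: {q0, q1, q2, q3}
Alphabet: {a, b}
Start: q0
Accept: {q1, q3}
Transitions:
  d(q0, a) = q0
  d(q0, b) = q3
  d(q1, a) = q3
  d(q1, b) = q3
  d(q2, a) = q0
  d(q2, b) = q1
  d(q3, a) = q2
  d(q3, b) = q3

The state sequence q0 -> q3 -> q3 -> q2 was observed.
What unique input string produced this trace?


Trace back each transition to find the symbol:
  q0 --[b]--> q3
  q3 --[b]--> q3
  q3 --[a]--> q2

"bba"


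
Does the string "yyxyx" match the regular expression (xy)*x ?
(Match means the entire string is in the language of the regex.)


|string| = 5; first = 'y'; last = 'x'

No, "yyxyx" does not match (xy)*x


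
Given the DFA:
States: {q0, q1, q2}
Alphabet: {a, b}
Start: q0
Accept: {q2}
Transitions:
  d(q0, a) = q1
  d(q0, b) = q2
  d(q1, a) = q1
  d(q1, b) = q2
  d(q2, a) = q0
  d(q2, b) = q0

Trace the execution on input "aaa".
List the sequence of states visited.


Input: aaa
d(q0, a) = q1
d(q1, a) = q1
d(q1, a) = q1


q0 -> q1 -> q1 -> q1


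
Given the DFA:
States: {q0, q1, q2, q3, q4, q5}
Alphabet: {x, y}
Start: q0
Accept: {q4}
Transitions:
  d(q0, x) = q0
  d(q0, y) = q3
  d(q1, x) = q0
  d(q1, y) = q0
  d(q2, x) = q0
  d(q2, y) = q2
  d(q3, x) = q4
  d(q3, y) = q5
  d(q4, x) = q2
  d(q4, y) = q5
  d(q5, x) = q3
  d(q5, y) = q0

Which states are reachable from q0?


BFS from q0:
  layer 0: {q0}
  layer 1: {q3}
  layer 2: {q4, q5}
  layer 3: {q2}

{q0, q2, q3, q4, q5}


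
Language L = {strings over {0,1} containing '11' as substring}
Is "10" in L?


'11' does not occur

No, "10" is not in L


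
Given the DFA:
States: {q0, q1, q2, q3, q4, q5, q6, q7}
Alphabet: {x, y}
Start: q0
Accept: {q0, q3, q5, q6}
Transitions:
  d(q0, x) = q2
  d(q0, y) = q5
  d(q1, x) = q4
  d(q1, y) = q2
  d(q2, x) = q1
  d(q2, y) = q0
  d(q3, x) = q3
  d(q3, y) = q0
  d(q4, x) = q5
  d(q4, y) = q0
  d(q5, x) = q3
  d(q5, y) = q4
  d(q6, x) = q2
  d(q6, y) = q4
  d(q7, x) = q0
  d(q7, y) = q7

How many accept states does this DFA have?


Accept states listed: {q0, q3, q5, q6}
Counting: q0(1) q3(2) q5(3) q6(4)

4


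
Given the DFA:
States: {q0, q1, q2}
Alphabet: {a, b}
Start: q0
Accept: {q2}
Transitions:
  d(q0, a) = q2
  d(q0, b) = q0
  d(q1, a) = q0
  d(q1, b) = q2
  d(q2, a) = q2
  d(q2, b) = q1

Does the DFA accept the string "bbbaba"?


Trace: q0 -> q0 -> q0 -> q0 -> q2 -> q1 -> q0
Final state: q0
Accept states: {q2}

No, rejected (final state q0 is not an accept state)


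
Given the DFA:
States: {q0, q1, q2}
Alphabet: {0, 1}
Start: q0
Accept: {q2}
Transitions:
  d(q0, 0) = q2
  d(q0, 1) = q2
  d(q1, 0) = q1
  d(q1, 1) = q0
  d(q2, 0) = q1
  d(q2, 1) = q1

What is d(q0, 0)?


Looking up transition d(q0, 0)

q2


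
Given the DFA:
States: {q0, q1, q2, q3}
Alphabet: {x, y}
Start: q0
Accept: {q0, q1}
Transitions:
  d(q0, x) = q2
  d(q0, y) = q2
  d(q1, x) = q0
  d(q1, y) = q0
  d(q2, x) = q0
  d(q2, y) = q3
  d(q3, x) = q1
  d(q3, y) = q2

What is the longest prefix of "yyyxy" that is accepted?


Run the DFA, marking each prefix where the state is accepting:
  "" -> q0 [accept]
  "y" -> q2 [reject]
  "yy" -> q3 [reject]
  "yyy" -> q2 [reject]
  "yyyx" -> q0 [accept]
  "yyyxy" -> q2 [reject]

"yyyx"


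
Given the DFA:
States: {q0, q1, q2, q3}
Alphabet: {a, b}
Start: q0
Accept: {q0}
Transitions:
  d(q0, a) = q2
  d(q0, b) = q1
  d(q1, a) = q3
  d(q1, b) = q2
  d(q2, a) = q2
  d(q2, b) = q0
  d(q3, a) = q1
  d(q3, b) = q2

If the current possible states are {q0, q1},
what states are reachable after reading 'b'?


Apply transition on 'b' from each current state:
  d(q0, b) = q1
  d(q1, b) = q2

{q1, q2}


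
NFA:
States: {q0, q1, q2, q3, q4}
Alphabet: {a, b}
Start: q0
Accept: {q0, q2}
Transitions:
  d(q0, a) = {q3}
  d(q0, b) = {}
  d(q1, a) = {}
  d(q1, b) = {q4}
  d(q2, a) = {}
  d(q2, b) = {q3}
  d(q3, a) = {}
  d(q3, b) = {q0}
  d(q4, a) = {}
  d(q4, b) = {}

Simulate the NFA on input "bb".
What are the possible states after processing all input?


Start: {q0}
  --b--> {}
  --b--> {}

{} (empty set, no valid transitions)


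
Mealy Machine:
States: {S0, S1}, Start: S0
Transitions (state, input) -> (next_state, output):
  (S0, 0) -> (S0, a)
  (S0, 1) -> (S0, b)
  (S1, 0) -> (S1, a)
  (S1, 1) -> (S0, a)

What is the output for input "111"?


Step-by-step:
  (S0, 1) -> (S0, b)
  (S0, 1) -> (S0, b)
  (S0, 1) -> (S0, b)

"bbb"


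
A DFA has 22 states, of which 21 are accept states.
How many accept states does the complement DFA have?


Complement swaps accept and non-accept states.
22 - 21 = 1

1


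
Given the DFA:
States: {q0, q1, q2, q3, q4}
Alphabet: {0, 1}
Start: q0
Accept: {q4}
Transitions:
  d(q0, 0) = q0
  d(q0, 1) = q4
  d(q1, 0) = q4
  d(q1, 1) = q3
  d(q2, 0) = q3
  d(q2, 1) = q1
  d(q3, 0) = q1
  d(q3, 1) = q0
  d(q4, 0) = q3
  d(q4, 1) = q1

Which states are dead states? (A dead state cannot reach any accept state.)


Forward reachability from each state:
  q0 -> reaches accept state q4 (live)
  q1 -> reaches accept state q4 (live)
  q2 -> reaches accept state q4 (live)
  q3 -> reaches accept state q4 (live)
  q4 -> reaches accept state q4 (live)

None (all states can reach an accept state)


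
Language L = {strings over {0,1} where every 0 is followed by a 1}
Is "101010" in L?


'00' present: False; ends with '0': True

No, "101010" is not in L


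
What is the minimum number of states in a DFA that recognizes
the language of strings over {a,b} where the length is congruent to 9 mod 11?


States track (length) mod 11.
Need 11 states: one per remainder 0..10; accept = remainder 9.

11


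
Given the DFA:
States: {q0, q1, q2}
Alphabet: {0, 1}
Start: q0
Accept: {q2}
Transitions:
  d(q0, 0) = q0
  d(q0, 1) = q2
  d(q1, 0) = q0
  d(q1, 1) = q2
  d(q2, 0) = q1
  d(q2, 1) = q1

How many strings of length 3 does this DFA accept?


Enumerating all length-3 strings:
  "000" -> q0 [reject]
  "001" -> q2 [accept]
  "010" -> q1 [reject]
  "011" -> q1 [reject]
  "100" -> q0 [reject]
  "101" -> q2 [accept]
  "110" -> q0 [reject]
  "111" -> q2 [accept]

3 out of 8


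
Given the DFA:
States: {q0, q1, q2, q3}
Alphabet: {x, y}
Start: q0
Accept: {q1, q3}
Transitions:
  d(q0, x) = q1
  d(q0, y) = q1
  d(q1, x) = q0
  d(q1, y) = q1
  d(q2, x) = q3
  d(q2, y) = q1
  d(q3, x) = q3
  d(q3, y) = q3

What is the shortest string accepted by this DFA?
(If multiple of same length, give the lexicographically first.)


BFS by string length (lex-first path to each state shown):
  len 0: q0<-""
  len 1: q1<-"x"
Found accept state at length 1.

"x"


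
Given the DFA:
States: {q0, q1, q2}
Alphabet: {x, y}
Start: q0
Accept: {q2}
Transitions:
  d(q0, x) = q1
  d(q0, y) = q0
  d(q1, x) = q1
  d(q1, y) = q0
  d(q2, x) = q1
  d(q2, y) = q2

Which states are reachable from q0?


BFS from q0:
  layer 0: {q0}
  layer 1: {q1}

{q0, q1}


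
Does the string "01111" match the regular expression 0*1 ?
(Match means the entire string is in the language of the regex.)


|string| = 5; first = '0'; last = '1'

No, "01111" does not match 0*1


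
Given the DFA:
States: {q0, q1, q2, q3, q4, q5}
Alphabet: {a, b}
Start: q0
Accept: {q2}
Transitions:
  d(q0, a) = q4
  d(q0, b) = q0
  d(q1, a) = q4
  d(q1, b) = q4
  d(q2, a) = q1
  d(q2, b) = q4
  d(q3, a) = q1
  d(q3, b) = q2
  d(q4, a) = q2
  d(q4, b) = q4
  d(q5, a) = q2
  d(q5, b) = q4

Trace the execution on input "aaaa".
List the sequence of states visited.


Input: aaaa
d(q0, a) = q4
d(q4, a) = q2
d(q2, a) = q1
d(q1, a) = q4


q0 -> q4 -> q2 -> q1 -> q4


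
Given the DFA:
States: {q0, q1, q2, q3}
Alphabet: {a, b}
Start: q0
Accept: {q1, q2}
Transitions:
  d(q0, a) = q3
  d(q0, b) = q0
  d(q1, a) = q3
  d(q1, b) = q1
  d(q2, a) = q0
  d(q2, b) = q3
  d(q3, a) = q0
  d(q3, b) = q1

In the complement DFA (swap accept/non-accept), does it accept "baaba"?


Trace: q0 -> q0 -> q3 -> q0 -> q0 -> q3
Final: q3
Original accept: {q1, q2}
Complement: q3 is not in original accept

Yes, complement accepts (original rejects)


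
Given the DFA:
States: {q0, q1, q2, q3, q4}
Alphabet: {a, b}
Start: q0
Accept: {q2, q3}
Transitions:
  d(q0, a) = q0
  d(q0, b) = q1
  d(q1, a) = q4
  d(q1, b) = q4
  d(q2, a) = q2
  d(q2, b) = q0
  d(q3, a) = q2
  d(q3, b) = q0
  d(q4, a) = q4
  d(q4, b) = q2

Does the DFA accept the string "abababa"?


Trace: q0 -> q0 -> q1 -> q4 -> q2 -> q2 -> q0 -> q0
Final state: q0
Accept states: {q2, q3}

No, rejected (final state q0 is not an accept state)


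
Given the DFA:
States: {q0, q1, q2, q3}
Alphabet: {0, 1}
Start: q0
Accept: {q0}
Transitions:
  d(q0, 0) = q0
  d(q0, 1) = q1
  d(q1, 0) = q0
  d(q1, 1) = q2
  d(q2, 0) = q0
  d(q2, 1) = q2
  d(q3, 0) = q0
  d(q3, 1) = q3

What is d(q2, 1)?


Looking up transition d(q2, 1)

q2


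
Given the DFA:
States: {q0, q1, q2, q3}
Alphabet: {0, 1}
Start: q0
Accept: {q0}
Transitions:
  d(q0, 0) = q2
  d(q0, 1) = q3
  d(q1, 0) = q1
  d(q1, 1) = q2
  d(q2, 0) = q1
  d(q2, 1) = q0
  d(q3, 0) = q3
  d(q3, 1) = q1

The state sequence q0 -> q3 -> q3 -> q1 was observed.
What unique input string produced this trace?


Trace back each transition to find the symbol:
  q0 --[1]--> q3
  q3 --[0]--> q3
  q3 --[1]--> q1

"101"


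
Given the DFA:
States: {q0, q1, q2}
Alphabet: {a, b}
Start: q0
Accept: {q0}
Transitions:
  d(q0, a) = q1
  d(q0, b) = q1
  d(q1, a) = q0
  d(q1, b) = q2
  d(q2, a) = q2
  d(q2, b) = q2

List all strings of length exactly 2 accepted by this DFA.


All strings of length 2: 4 total
Accepted: 2

"aa", "ba"


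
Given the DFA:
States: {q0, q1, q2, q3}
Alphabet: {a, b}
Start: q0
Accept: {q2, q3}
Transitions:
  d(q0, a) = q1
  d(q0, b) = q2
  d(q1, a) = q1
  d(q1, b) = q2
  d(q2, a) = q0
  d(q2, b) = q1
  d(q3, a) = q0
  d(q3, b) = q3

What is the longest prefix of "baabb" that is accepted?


Run the DFA, marking each prefix where the state is accepting:
  "" -> q0 [reject]
  "b" -> q2 [accept]
  "ba" -> q0 [reject]
  "baa" -> q1 [reject]
  "baab" -> q2 [accept]
  "baabb" -> q1 [reject]

"baab"


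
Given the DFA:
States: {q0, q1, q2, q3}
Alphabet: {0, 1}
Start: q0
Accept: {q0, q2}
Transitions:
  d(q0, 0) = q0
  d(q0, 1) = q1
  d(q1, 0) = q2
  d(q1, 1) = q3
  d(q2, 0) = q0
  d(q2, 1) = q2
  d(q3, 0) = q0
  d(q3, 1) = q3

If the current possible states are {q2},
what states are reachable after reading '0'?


Apply transition on '0' from each current state:
  d(q2, 0) = q0

{q0}


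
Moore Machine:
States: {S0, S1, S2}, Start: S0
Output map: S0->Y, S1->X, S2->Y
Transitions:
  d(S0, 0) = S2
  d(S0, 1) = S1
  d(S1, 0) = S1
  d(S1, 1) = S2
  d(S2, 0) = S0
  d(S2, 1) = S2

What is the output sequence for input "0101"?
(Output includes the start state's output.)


Start: S0 (output Y)
  --0--> S2 (output Y)
  --1--> S2 (output Y)
  --0--> S0 (output Y)
  --1--> S1 (output X)

"YYYYX"


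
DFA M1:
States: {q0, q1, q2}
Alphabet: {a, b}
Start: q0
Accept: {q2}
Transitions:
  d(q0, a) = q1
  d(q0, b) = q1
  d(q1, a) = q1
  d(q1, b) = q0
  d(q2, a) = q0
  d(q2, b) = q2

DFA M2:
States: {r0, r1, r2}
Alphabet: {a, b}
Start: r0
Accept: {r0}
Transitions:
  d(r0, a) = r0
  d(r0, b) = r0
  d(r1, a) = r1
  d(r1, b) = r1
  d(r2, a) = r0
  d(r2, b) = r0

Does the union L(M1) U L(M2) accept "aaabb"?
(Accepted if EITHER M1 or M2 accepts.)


M1: final=q1 accepted=False
M2: final=r0 accepted=True

Yes, union accepts


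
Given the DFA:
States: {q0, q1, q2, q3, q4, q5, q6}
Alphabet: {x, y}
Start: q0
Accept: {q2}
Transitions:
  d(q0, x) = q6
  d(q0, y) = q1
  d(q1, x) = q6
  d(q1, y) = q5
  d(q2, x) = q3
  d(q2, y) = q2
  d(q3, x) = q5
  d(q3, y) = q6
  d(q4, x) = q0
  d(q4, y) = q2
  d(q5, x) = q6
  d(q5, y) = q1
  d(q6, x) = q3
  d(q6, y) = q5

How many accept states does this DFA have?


Accept states listed: {q2}
Counting: q2(1)

1


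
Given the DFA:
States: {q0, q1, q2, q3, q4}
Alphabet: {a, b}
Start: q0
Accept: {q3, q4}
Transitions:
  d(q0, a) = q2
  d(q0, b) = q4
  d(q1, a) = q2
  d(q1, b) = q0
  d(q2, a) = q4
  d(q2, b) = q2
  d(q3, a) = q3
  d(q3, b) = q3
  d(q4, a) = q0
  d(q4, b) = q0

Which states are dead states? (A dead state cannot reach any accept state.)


Forward reachability from each state:
  q0 -> reaches accept state q4 (live)
  q1 -> reaches accept state q4 (live)
  q2 -> reaches accept state q4 (live)
  q3 -> reaches accept state q3 (live)
  q4 -> reaches accept state q4 (live)

None (all states can reach an accept state)


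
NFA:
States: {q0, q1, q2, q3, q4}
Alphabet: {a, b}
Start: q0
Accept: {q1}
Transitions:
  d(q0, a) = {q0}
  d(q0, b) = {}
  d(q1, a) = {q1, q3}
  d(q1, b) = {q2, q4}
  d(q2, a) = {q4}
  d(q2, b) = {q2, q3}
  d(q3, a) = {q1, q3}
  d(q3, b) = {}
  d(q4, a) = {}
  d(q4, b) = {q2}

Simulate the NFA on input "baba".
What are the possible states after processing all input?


Start: {q0}
  --b--> {}
  --a--> {}
  --b--> {}
  --a--> {}

{} (empty set, no valid transitions)


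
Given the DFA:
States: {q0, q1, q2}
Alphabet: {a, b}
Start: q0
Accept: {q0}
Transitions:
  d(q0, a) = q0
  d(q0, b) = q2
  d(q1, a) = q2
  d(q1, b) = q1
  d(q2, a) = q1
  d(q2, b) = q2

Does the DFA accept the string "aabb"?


Trace: q0 -> q0 -> q0 -> q2 -> q2
Final state: q2
Accept states: {q0}

No, rejected (final state q2 is not an accept state)


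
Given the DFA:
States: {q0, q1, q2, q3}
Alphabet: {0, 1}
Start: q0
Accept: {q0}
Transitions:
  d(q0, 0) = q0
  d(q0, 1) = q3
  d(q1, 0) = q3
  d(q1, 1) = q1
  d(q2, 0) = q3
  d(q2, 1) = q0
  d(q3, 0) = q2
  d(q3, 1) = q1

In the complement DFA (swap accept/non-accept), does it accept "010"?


Trace: q0 -> q0 -> q3 -> q2
Final: q2
Original accept: {q0}
Complement: q2 is not in original accept

Yes, complement accepts (original rejects)


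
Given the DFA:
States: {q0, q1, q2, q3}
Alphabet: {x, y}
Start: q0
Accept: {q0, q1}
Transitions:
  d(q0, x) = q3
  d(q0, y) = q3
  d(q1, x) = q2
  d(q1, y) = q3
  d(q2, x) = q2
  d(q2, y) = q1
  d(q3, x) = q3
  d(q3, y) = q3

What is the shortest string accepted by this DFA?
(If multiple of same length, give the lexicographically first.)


BFS by string length (lex-first path to each state shown):
  len 0: q0<-""
Found accept state at length 0.

"" (empty string)


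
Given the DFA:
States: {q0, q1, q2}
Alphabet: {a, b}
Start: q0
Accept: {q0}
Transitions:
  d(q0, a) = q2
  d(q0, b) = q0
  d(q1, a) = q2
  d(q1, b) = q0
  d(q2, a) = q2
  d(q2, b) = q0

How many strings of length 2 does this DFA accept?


Enumerating all length-2 strings:
  "aa" -> q2 [reject]
  "ab" -> q0 [accept]
  "ba" -> q2 [reject]
  "bb" -> q0 [accept]

2 out of 4


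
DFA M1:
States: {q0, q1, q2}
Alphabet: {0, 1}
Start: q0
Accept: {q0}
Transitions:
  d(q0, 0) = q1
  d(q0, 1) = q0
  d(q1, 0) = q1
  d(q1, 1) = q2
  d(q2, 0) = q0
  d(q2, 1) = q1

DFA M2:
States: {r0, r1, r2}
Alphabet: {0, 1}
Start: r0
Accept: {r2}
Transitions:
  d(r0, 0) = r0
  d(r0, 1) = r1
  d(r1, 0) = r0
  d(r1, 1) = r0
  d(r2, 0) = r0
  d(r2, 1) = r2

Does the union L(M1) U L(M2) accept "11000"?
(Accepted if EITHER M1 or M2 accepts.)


M1: final=q1 accepted=False
M2: final=r0 accepted=False

No, union rejects (neither accepts)


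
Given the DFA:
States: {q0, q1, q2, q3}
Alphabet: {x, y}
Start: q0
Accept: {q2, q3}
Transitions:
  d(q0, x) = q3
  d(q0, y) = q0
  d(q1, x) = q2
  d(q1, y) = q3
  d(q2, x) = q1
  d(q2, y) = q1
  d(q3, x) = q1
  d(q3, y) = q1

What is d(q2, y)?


Looking up transition d(q2, y)

q1


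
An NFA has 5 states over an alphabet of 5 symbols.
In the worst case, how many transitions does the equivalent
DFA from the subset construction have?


Subset construction: one DFA state per subset of NFA states = 2^5 = 32 states.
Each DFA state has 5 outgoing transitions: 32 * 5 = 160

160


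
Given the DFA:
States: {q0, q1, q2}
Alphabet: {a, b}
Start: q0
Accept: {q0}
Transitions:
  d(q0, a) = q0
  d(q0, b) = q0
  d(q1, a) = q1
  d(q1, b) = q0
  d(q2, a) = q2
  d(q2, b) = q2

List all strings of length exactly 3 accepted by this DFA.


All strings of length 3: 8 total
Accepted: 8

"aaa", "aab", "aba", "abb", "baa", "bab", "bba", "bbb"


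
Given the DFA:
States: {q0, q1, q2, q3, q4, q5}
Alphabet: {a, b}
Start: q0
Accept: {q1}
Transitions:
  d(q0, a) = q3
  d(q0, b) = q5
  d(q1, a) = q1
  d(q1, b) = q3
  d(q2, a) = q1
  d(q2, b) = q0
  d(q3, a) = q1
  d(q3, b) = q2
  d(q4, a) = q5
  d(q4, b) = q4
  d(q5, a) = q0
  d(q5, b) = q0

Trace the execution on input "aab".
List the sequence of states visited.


Input: aab
d(q0, a) = q3
d(q3, a) = q1
d(q1, b) = q3


q0 -> q3 -> q1 -> q3


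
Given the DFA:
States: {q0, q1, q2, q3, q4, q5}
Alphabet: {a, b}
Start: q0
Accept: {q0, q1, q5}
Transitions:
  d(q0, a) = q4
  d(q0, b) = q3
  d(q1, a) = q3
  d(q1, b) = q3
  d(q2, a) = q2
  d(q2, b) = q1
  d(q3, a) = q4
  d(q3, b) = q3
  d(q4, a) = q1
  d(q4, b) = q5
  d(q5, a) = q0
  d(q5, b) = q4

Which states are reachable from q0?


BFS from q0:
  layer 0: {q0}
  layer 1: {q3, q4}
  layer 2: {q1, q5}

{q0, q1, q3, q4, q5}


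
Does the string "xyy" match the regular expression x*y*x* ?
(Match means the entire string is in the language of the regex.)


|string| = 3; first = 'x'; last = 'y'

Yes, "xyy" matches x*y*x*


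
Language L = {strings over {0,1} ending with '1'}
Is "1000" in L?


last symbol = '0'

No, "1000" is not in L


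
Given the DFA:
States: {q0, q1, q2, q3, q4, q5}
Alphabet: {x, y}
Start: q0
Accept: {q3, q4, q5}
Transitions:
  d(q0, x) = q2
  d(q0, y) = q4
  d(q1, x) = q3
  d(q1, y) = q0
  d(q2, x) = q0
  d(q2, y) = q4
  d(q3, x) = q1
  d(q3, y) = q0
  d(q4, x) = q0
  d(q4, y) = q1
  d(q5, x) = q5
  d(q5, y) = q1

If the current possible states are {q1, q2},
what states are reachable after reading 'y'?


Apply transition on 'y' from each current state:
  d(q1, y) = q0
  d(q2, y) = q4

{q0, q4}
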